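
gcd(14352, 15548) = 1196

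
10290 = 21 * 490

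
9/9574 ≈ 0.000940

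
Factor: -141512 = -1*2^3*7^2*19^2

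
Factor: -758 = -1 * 2^1 * 379^1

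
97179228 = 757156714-659977486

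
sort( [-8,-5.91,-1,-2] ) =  [-8,-5.91,-2,-1] 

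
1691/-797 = -2-97/797 ≈ -2.12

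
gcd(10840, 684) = 4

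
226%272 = 226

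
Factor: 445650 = 2^1*3^1*5^2*2971^1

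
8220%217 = 191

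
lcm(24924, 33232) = 99696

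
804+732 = 1536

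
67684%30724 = 6236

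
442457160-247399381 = 195057779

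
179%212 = 179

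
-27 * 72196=-1949292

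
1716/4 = 429 = 429.00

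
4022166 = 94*42789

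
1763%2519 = 1763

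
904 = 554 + 350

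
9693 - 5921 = 3772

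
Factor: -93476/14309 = -1 * 2^2 * 41^(-1) * 349^(-1) * 23369^1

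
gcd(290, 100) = 10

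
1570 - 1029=541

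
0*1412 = 0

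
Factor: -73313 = -1*167^1*439^1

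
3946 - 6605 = -2659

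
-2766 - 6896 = -9662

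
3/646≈0.00464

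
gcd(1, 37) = 1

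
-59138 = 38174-97312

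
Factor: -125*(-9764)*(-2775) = -1*2^2*3^1*5^5*37^1*2441^1 = -3386887500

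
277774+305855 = 583629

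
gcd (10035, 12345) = 15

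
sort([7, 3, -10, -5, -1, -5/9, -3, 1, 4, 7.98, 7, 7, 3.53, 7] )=[-10, -5, -3, -1, -5/9, 1, 3, 3.53, 4, 7, 7, 7, 7, 7.98] 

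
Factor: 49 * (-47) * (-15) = 3^1 * 5^1 * 7^2 * 47^1 = 34545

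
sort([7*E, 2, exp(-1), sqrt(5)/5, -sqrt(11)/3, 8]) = [-sqrt(11)/3, exp(-1), sqrt(5)/5, 2, 8, 7*E]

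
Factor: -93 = -1*3^1*31^1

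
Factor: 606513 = 3^1*41^1*4931^1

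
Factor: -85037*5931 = -1*3^2*659^1*85037^1 = -504354447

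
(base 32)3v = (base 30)47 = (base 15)87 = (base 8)177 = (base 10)127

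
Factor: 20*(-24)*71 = -1*2^5*3^1*5^1*71^1 = -34080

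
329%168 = 161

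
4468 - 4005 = 463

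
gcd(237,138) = 3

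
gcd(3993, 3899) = 1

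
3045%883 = 396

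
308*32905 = 10134740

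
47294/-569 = -83-67/569 ≈ -83.12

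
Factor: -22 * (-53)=2^1 * 11^1 * 53^1=1166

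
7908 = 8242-334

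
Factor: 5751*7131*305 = 3^5*5^1*61^1*71^1*2377^1 = 12508166205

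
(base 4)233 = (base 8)57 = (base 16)2f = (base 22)23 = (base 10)47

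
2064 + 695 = 2759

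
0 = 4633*0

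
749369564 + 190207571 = 939577135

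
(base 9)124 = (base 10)103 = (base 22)4f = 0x67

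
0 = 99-99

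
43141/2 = 21570 + 1/2 = 21570.50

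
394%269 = 125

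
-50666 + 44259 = -6407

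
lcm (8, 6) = 24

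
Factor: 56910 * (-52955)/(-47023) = 2^1 * 3^1 * 5^2 * 7^2 * 17^1 * 59^(-1) * 89^1 * 271^1 * 797^(-1) = 3013669050/47023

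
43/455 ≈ 0.0945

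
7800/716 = 10 + 160/179 ≈ 10.89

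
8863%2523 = 1294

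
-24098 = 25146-49244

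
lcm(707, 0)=0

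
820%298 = 224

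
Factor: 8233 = 8233^1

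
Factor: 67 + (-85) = -1*2^1*3^2 = -18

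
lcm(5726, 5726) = 5726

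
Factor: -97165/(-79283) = 5^1 * 19433^1 * 79283^(-1)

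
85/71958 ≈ 0.00118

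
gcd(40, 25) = 5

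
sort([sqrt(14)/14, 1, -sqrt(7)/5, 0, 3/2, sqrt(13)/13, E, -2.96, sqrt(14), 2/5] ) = [-2.96, -sqrt(7)/5, 0, sqrt(14)/14, sqrt(13)/13, 2/5, 1, 3/2, E, sqrt(14)] 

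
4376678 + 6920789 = 11297467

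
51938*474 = 24618612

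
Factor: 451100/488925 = 2^2 * 3^(-2) * 13^1 * 41^(-1) * 53^(-1) * 347^1 = 18044/19557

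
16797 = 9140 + 7657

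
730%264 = 202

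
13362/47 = 284 + 14/47 ≈ 284.30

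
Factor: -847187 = -1*11^1*77017^1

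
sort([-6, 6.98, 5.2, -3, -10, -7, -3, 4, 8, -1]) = [-10, -7, -6, -3, -3, -1, 4, 5.2, 6.98, 8]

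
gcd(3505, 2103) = 701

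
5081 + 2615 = 7696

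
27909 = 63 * 443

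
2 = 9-7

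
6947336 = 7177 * 968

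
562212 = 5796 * 97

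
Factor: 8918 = 2^1*7^3*13^1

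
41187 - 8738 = 32449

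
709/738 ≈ 0.961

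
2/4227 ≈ 0.000473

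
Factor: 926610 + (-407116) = 2^1*109^1*2383^1 = 519494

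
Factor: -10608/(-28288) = 2^(-3)*3^1 = 3/8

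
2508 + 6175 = 8683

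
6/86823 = 2/28941 ≈ 0.0000691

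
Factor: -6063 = -1 * 3^1 * 43^1 * 47^1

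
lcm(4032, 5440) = 342720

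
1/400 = 0.0025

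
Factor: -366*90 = -1*2^2*3^3*5^1*61^1 = -32940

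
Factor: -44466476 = -1*2^2*337^1*32987^1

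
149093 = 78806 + 70287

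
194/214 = 97/107≈0.907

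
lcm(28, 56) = 56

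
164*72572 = 11901808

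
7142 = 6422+720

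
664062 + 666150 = 1330212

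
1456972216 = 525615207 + 931357009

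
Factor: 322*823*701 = 2^1*7^1*23^1*701^1*823^1 = 185769206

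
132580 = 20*6629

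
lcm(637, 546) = 3822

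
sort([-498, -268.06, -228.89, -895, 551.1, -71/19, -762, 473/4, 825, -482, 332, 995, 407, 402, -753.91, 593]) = [-895, -762, -753.91, -498, -482, -268.06, -228.89, -71/19, 473/4, 332, 402, 407, 551.1, 593, 825, 995]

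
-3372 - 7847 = -11219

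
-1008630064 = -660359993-348270071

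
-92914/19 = -4890-4/19 ≈ -4890.21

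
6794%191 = 109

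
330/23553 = 110/7851 ≈ 0.0140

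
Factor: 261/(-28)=-1*2^(-2)*3^2*7^(-1)*29^1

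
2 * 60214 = 120428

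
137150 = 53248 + 83902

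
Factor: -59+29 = -1*2^1*3^1*5^1 = -30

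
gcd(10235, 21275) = 115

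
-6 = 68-74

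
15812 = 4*3953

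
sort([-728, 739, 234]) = [-728, 234, 739]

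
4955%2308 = 339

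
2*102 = 204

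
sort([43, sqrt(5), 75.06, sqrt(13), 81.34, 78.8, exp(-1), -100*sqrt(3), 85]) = [-100*sqrt(3), exp(-1), sqrt(5), sqrt(13), 43, 75.06, 78.8, 81.34, 85]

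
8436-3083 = 5353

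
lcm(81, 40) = 3240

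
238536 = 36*6626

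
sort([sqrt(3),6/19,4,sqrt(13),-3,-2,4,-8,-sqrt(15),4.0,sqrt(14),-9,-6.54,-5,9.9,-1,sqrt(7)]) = [-9,-8,-6.54,-5,-sqrt(15),-3,-2,-1,6/19,sqrt(3),sqrt(7),sqrt(13),sqrt(14),4,4,4.0,9.9]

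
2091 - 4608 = -2517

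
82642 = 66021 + 16621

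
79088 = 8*9886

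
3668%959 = 791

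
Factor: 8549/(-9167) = -1 * 83^1 * 89^(-1) = -83/89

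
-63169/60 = -1052 - 49/60≈-1052.82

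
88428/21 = 4210 + 6/7≈4210.86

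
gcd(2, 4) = 2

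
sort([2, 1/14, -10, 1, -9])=[-10, -9, 1/14, 1, 2]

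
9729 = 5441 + 4288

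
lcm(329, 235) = 1645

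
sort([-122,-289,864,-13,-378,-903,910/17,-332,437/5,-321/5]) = [-903,-378,-332,-289,-122,-321/5,-13,910/17,437/5,864]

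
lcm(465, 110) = 10230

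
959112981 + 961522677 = 1920635658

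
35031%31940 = 3091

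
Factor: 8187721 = 8187721^1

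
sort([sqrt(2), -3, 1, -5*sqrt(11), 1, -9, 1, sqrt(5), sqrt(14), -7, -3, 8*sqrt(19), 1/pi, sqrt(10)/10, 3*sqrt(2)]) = [-5*sqrt(11), -9, -7, -3, -3, sqrt(10)/10, 1/pi, 1, 1, 1, sqrt(2), sqrt(5), sqrt(14), 3*sqrt(2), 8*sqrt(19)]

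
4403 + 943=5346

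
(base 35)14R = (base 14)716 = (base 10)1392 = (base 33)196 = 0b10101110000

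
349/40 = 8 + 29/40 ≈ 8.73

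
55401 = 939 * 59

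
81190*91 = 7388290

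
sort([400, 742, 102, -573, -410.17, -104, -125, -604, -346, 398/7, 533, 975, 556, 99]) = [-604, -573, -410.17, -346, -125, -104, 398/7, 99, 102, 400, 533, 556, 742, 975]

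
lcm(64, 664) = 5312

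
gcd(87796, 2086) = 2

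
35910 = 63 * 570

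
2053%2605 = 2053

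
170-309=-139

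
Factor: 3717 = 3^2 * 7^1 * 59^1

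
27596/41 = 673 + 3/41 ≈ 673.07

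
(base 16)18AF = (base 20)FFJ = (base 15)1D14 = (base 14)2435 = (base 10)6319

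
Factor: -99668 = -1*2^2*24917^1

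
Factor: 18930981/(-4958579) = -1*3^1*4958579^(-1)*6310327^1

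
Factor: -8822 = -1 * 2^1 * 11^1 * 401^1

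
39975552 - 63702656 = -23727104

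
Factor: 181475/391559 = 5^2*7^(-1)*17^1*131^(-1) = 425/917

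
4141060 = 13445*308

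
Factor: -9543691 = -1 * 31^2 * 9931^1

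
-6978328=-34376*203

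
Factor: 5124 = 2^2*3^1*7^1*61^1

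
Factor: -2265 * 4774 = -1 * 2^1 * 3^1 * 5^1 * 7^1 * 11^1 * 31^1 * 151^1 = -10813110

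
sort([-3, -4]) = [-4, -3]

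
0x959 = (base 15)a98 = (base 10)2393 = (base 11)1886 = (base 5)34033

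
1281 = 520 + 761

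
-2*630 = -1260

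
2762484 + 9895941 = 12658425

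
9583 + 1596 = 11179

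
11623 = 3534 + 8089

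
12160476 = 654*18594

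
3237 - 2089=1148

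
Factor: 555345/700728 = 2^ (-3)*3^1*5^1*41^1*97^ (-1) = 615/776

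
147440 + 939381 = 1086821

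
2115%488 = 163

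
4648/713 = 6 + 370/713 ≈ 6.52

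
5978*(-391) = -2337398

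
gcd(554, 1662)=554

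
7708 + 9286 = 16994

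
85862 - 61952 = 23910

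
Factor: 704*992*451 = 2^11*11^2*31^1*41^1 = 314963968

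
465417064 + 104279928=569696992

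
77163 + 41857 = 119020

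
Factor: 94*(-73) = -1*2^1*47^1*73^1 = -6862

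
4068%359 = 119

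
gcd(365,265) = 5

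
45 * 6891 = 310095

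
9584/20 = 479 + 1/5 = 479.20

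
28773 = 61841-33068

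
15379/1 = 15379 = 15379.00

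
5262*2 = 10524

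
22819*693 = 15813567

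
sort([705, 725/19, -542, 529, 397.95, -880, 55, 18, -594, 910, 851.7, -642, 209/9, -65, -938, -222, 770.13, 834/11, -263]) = [-938, -880, -642, -594, -542, -263, -222, -65, 18, 209/9, 725/19, 55, 834/11, 397.95, 529, 705, 770.13, 851.7, 910]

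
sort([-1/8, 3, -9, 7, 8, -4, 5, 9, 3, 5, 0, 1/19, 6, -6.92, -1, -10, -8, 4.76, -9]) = [-10, -9, -9, -8, -6.92, -4, -1, -1/8, 0, 1/19, 3, 3, 4.76, 5, 5, 6, 7, 8, 9]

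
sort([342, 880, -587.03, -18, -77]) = [-587.03, -77, -18, 342, 880]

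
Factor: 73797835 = 5^1*359^1*41113^1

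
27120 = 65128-38008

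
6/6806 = 3/3403 ≈ 0.000882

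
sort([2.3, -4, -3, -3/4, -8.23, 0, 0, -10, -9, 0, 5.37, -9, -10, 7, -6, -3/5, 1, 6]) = [-10, -10, -9, -9, -8.23, -6, -4, -3, -3/4, -3/5, 0, 0, 0, 1, 2.3, 5.37, 6, 7]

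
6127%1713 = 988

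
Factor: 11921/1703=7^1=7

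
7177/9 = 797+4/9 ≈ 797.44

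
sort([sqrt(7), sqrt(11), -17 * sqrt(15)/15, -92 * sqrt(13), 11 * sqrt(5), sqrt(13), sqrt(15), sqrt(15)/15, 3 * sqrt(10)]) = [-92 * sqrt(13), -17 * sqrt(15)/15, sqrt(15)/15, sqrt(7), sqrt(11), sqrt(13), sqrt(15), 3 * sqrt(10), 11 * sqrt(5)]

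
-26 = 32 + -58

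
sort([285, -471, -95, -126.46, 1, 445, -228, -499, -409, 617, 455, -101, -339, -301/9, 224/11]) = [-499, -471, -409, -339, -228, -126.46, -101, -95, -301/9, 1, 224/11, 285, 445, 455, 617]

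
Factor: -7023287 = -1*7023287^1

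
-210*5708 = -1198680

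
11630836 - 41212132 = -29581296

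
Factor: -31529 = -1*41^1*769^1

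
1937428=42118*46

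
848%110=78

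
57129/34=1680+9/34 ≈ 1680.26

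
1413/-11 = -128 - 5/11 ≈ -128.45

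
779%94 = 27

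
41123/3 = 13707 + 2/3 ≈ 13707.67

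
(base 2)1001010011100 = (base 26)716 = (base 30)58o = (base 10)4764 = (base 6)34020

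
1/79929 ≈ 0.0000125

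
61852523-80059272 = -18206749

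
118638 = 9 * 13182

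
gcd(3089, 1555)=1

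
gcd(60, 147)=3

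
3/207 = 1/69≈0.0145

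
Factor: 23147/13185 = 3^(-2)*5^(-1)*79^1 = 79/45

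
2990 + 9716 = 12706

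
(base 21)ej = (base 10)313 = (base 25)cd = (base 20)fd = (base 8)471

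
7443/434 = 17 + 65/434 ≈ 17.15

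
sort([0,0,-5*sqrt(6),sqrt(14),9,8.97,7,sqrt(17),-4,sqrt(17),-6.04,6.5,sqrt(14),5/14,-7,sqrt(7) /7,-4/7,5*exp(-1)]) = [-5*sqrt(6),-7,-6.04,-4,-4/7,0,0,5/14,sqrt(7) /7,5*exp(-1),sqrt(14),sqrt(14),sqrt(17),sqrt(17),6.5,7,8.97,9]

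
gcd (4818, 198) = 66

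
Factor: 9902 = 2^1*4951^1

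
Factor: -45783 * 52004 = -1 * 2^2 * 3^2 * 5087^1 * 13001^1 = -2380899132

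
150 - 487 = -337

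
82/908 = 41/454 ≈ 0.0903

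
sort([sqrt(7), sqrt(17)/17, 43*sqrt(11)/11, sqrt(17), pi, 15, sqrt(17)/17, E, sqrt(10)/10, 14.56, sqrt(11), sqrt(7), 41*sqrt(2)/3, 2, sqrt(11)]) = [sqrt(17)/17, sqrt(17)/17, sqrt(10)/10, 2, sqrt(7), sqrt(7), E, pi, sqrt(11), sqrt(11), sqrt(17), 43*sqrt(11)/11, 14.56, 15, 41*sqrt(2)/3]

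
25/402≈0.0622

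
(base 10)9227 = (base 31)9ik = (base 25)ej2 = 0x240b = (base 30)a7h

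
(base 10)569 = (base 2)1000111001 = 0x239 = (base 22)13j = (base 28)k9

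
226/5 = 45+1/5 = 45.20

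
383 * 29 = 11107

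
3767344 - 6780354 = -3013010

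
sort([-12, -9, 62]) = [-12, -9, 62]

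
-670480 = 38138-708618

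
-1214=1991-3205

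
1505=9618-8113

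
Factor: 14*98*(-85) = -1*2^2*5^1*7^3*17^1 = -116620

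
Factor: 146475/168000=2^ (-6)*3^2*5^ (-1)*31^1=279/320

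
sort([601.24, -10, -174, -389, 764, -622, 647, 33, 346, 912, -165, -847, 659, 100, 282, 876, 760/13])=[-847, -622, -389, -174, -165, -10, 33, 760/13, 100, 282, 346, 601.24, 647, 659, 764, 876, 912]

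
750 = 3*250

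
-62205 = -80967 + 18762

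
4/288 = 1/72 ≈ 0.0139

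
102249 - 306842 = -204593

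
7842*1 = 7842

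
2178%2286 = 2178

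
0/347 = 0 = 0.00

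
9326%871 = 616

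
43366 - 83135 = -39769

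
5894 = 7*842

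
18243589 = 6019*3031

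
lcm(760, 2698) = 53960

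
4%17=4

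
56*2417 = 135352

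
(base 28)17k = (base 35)sk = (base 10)1000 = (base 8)1750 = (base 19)2ec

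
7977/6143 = 1 + 1834/6143 ≈ 1.30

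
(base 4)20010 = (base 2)1000000100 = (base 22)11a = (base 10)516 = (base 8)1004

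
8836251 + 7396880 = 16233131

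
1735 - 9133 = -7398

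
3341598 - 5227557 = -1885959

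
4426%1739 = 948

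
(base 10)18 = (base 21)i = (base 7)24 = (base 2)10010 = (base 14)14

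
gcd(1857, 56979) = 3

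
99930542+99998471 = 199929013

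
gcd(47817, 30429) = 4347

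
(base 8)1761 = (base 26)1cl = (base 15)474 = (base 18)321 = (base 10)1009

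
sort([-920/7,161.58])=[-920/7,161.58]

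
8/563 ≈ 0.0142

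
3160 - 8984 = -5824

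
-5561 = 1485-7046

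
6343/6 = 1057+1/6 ≈ 1057.17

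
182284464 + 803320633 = 985605097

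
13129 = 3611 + 9518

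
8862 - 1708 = 7154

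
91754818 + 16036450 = 107791268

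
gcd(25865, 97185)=5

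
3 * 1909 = 5727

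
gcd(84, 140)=28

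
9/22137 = 3/7379 ≈ 0.000407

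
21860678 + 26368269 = 48228947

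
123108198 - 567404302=-444296104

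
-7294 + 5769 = -1525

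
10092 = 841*12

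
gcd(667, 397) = 1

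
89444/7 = 12777+5/7 ≈ 12777.71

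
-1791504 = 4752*(-377)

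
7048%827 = 432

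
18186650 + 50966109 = 69152759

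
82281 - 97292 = -15011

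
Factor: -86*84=-1*2^3*3^1*7^1*43^1=-7224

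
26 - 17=9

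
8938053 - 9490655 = -552602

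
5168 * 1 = 5168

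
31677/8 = 3959+5/8 ≈ 3959.63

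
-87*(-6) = 522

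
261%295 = 261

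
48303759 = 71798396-23494637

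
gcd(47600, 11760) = 560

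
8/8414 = 4/4207 ≈ 0.000951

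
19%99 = 19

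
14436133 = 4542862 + 9893271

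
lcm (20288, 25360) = 101440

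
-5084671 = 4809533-9894204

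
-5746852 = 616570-6363422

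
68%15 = 8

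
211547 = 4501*47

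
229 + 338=567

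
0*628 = 0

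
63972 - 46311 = 17661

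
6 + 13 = 19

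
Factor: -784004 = -1 * 2^2 * 13^1 * 15077^1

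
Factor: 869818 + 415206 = 2^5*13^1*3089^1 = 1285024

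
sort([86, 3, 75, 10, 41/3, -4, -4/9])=[-4, -4/9, 3, 10, 41/3, 75, 86]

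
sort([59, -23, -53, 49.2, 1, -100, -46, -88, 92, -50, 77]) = [-100, -88, -53, -50, -46, -23, 1, 49.2, 59, 77, 92]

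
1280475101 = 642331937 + 638143164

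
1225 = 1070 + 155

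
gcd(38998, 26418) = 1258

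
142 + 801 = 943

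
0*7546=0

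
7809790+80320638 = 88130428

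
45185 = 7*6455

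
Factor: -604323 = -1*3^2*83^1*809^1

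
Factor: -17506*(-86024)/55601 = 2^4*7^ (-1)*13^ (-2)*47^ (-1)*8753^1*10753^1 = 1505936144/55601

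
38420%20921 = 17499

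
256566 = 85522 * 3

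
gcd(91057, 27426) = 1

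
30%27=3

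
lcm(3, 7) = 21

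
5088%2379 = 330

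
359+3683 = 4042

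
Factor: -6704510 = -1 * 2^1 * 5^1 * 29^1 * 61^1 * 379^1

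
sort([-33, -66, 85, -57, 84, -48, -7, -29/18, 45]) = [-66, -57, -48, -33, -7, -29/18, 45, 84, 85]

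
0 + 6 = 6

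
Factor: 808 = 2^3 * 101^1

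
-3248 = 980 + -4228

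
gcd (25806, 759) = 759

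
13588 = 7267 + 6321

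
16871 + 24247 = 41118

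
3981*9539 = 37974759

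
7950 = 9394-1444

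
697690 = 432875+264815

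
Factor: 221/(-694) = -1*2^(-1)*13^1*17^1*347^(-1)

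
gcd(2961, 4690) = 7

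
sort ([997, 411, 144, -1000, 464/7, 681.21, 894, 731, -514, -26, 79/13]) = [-1000, -514, -26, 79/13, 464/7, 144, 411, 681.21, 731, 894, 997]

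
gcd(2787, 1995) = 3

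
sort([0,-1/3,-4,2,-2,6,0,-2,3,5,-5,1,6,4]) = [-5,-4,-2,-2,-1/3,0,0,1,2,3,4,5,6,6]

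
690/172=4 + 1/86 ≈ 4.01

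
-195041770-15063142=-210104912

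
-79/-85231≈0.000927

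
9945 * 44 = 437580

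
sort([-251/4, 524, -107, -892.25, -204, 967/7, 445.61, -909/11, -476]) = [-892.25, -476, -204, -107, -909/11, -251/4, 967/7, 445.61, 524]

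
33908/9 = 3767 + 5/9 ≈ 3767.56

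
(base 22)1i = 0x28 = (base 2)101000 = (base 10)40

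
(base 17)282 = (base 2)1011001100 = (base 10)716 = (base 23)183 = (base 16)2cc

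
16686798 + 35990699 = 52677497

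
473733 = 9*52637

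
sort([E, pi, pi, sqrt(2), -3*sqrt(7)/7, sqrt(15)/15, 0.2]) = [-3*sqrt(7)/7, 0.2, sqrt(15)/15, sqrt(2), E, pi, pi]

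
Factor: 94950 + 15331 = 110281^1 = 110281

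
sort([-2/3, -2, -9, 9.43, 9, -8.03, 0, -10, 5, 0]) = [-10, -9, -8.03, -2, -2/3, 0, 0, 5, 9, 9.43]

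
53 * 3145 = 166685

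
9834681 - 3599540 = 6235141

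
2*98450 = 196900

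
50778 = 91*558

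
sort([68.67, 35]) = [35, 68.67]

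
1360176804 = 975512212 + 384664592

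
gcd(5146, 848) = 2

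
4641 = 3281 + 1360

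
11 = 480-469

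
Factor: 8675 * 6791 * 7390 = 2^1 * 5^3 * 347^1 * 739^1 * 6791^1 = 435359125750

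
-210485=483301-693786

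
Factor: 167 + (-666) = -1 * 499^1 = -499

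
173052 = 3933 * 44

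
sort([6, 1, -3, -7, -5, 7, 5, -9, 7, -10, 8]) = [-10, -9, -7, -5, -3, 1, 5, 6, 7, 7, 8]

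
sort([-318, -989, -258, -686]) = [-989, -686, -318, -258]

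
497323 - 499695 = -2372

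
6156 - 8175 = -2019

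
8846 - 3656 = 5190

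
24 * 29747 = 713928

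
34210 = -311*(-110) 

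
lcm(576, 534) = 51264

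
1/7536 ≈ 0.000133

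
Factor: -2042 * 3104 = -1 * 2^6 * 97^1 * 1021^1 = -6338368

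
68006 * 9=612054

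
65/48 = 1 + 17/48 ≈ 1.35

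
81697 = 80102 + 1595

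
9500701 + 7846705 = 17347406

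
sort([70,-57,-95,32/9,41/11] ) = [-95,-57,32/9,41/11,70] 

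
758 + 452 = 1210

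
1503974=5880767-4376793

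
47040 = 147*320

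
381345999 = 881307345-499961346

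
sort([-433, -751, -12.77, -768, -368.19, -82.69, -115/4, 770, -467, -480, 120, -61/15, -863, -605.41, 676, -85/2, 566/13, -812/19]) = [-863, -768, -751, -605.41, -480, -467, -433, -368.19, -82.69, -812/19, -85/2, -115/4, -12.77, -61/15, 566/13, 120, 676, 770]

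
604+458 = 1062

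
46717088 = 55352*844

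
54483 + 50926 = 105409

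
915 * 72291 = 66146265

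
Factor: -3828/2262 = -1*2^1*11^1*13^(-1) = -22/13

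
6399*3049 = 19510551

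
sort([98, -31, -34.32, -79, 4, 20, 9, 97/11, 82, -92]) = [-92, -79, -34.32, -31, 4, 97/11, 9, 20, 82, 98]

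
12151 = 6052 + 6099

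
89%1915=89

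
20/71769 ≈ 0.000279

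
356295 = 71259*5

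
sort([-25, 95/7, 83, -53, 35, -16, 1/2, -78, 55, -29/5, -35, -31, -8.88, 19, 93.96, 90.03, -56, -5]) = [-78, -56, -53, -35, -31, -25, -16, -8.88, -29/5, -5, 1/2, 95/7, 19, 35, 55, 83, 90.03, 93.96]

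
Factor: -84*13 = -1*2^2*3^1*7^1*13^1 = -1092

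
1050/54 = 19+4/9 ≈ 19.44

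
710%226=32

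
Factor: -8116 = -1*2^2*2029^1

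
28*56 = 1568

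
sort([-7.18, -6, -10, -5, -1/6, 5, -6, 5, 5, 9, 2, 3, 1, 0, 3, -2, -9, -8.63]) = [-10, -9, -8.63, -7.18, -6, -6, -5, -2, -1/6, 0, 1, 2, 3, 3, 5, 5, 5, 9]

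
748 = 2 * 374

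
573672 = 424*1353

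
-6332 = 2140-8472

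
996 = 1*996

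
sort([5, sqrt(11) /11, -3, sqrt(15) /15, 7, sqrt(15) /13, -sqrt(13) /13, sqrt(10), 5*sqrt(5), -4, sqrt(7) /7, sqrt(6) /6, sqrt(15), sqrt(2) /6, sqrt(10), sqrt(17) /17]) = [-4, -3, -sqrt(13) /13, sqrt(2) /6, sqrt(17) /17, sqrt(15) /15, sqrt(15) /13, sqrt(11) /11, sqrt(7) /7, sqrt(6) /6, sqrt(10), sqrt(10), sqrt(15), 5, 7, 5*sqrt(5)]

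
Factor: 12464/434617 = 2^4 * 19^1 * 41^1 * 613^(-1) * 709^(-1)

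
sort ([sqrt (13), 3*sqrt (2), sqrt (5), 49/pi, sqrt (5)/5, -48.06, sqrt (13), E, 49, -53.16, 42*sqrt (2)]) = [-53.16, -48.06, sqrt (5)/5, sqrt (5), E, sqrt (13), sqrt (13), 3*sqrt (2), 49/pi, 49, 42*sqrt (2)]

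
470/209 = 2+52/209 ≈ 2.25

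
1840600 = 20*92030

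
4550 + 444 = 4994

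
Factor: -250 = -1*2^1*5^3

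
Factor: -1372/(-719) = 2^2 * 7^3 * 719^(-1)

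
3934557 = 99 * 39743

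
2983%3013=2983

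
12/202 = 6/101 ≈ 0.0594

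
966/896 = 69/64≈1.08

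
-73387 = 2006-75393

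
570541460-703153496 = -132612036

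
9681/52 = 186 + 9/52 ≈ 186.17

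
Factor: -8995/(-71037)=3^(-4) * 5^1 * 7^1 * 257^1 * 877^(-1) 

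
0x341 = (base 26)161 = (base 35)ns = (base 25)188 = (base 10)833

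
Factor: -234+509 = 5^2*11^1 = 275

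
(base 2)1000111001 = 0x239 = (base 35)g9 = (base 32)hp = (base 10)569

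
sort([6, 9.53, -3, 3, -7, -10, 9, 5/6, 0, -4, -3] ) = [-10, -7, -4, -3, -3, 0, 5/6, 3, 6, 9, 9.53] 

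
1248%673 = 575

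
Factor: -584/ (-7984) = 2^ (-1) * 73^1 * 499^ (-1) = 73/998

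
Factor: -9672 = -1 * 2^3 * 3^1 * 13^1 * 31^1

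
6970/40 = 174 + 1/4 = 174.25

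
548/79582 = 274/39791 ≈ 0.00689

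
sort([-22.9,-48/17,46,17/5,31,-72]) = [-72,-22.9,-48/17,17/5,31,46]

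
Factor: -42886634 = -1*2^1*7^1*313^1*9787^1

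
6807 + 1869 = 8676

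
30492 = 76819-46327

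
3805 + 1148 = 4953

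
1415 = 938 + 477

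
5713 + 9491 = 15204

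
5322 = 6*887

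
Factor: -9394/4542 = -1 * 3^(-1) * 7^1 * 11^1 * 61^1 * 757^(-1) = -4697/2271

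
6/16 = 3/8 = 0.375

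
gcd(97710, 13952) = 2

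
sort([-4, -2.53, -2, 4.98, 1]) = [-4, -2.53, -2, 1, 4.98]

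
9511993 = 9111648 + 400345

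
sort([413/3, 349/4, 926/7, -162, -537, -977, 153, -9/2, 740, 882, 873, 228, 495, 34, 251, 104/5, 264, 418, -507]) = [-977, -537, -507, -162, -9/2, 104/5, 34, 349/4, 926/7, 413/3, 153, 228, 251, 264, 418, 495, 740, 873, 882]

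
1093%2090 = 1093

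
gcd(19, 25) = 1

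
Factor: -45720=-1 * 2^3 * 3^2 * 5^1 * 127^1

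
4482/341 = 13+49/341 ≈ 13.14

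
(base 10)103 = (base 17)61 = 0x67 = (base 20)53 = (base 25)43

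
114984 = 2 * 57492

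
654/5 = 130 + 4/5 = 130.80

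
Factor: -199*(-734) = 2^1*199^1*367^1 = 146066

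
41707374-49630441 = -7923067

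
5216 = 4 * 1304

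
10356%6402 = 3954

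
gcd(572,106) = 2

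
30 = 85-55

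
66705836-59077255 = 7628581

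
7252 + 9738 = 16990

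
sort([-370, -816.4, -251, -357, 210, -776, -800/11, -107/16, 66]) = [-816.4, -776, -370, -357, -251, -800/11, -107/16, 66, 210]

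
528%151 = 75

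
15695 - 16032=-337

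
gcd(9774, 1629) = 1629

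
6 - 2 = 4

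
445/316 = 1 + 129/316 ≈ 1.41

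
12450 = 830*15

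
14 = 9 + 5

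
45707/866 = 52 + 675/866 ≈ 52.78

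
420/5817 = 20/277 ≈ 0.0722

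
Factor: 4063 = 17^1 * 239^1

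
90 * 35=3150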